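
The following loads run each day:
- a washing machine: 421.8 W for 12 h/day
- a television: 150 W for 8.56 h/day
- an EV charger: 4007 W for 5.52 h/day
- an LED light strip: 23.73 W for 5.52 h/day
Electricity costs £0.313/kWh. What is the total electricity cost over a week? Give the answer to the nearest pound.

washing machine: 421.8 W × 12 h × 7 d = 35,431 Wh = 35.43 kWh
television: 150 W × 8.56 h × 7 d = 8,988 Wh = 8.988 kWh
EV charger: 4007 W × 5.52 h × 7 d = 154,830 Wh = 154.8 kWh
LED light strip: 23.73 W × 5.52 h × 7 d = 917 Wh = 0.9169 kWh
Total energy = 35.43 + 8.988 + 154.8 + 0.9169 = 200.2 kWh
Cost = 200.2 kWh × £0.313 = £62.65 ≈ £63

£63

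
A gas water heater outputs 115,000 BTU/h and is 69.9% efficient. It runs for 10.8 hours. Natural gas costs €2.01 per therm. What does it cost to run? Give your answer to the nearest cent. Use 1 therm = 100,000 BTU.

€35.71

Heat delivered = 115,000 BTU/h × 10.8 h = 1,242,000 BTU
Gas input = 1,242,000 / 0.699 = 1,776,824 BTU
= 1,776,824 / 100,000 = 17.77 therm
Cost = 17.77 × €2.01/therm = €35.71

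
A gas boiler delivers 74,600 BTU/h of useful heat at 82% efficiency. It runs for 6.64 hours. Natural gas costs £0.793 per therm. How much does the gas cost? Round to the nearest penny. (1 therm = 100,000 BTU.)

Heat delivered = 74,600 BTU/h × 6.64 h = 495,344 BTU
Gas input = 495,344 / 0.820 = 604,078 BTU
= 604,078 / 100,000 = 6.041 therm
Cost = 6.041 × £0.793/therm = £4.79

£4.79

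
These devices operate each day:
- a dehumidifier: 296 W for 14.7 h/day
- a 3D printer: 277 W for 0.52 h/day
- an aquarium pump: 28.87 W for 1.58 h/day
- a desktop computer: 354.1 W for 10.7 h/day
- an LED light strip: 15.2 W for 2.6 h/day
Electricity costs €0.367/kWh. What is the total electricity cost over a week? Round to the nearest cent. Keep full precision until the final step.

dehumidifier: 296 W × 14.7 h × 7 d = 30,458 Wh = 30.46 kWh
3D printer: 277 W × 0.52 h × 7 d = 1,008 Wh = 1.008 kWh
aquarium pump: 28.87 W × 1.58 h × 7 d = 319 Wh = 0.3193 kWh
desktop computer: 354.1 W × 10.7 h × 7 d = 26,522 Wh = 26.52 kWh
LED light strip: 15.2 W × 2.6 h × 7 d = 277 Wh = 0.2766 kWh
Total energy = 30.46 + 1.008 + 0.3193 + 26.52 + 0.2766 = 58.58 kWh
Cost = 58.58 kWh × €0.367 = €21.50

€21.50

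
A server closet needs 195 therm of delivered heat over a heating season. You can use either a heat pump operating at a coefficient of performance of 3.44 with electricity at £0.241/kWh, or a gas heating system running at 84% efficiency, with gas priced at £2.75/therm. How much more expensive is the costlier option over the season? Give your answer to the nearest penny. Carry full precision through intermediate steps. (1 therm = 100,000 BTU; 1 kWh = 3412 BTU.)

£238.00

Heat load = 195 therm × 100,000 = 19,500,000 BTU
Gas: input = 19,500,000 / 0.84 = 23,214,286 BTU = 232.1 therm → 232.1 × £2.75 = £638.39
Heat pump: 19,500,000 BTU / 3412 = 5,715 kWh heat; / 3.44 = 1,661 kWh in → × £0.241 = £400.39
Difference = |£638.39 − £400.39| = £238.00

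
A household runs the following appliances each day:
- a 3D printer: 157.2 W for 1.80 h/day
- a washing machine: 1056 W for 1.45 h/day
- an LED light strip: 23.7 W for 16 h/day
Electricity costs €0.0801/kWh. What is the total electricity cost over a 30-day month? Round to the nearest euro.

€5

3D printer: 157.2 W × 1.80 h × 30 d = 8,489 Wh = 8.489 kWh
washing machine: 1056 W × 1.45 h × 30 d = 45,936 Wh = 45.94 kWh
LED light strip: 23.7 W × 16 h × 30 d = 11,376 Wh = 11.38 kWh
Total energy = 8.489 + 45.94 + 11.38 = 65.8 kWh
Cost = 65.8 kWh × €0.0801 = €5.27 ≈ €5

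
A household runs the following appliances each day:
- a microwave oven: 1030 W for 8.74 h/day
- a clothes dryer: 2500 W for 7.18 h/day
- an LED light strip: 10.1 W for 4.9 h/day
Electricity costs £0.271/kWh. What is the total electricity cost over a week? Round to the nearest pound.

microwave oven: 1030 W × 8.74 h × 7 d = 63,015 Wh = 63.02 kWh
clothes dryer: 2500 W × 7.18 h × 7 d = 125,650 Wh = 125.7 kWh
LED light strip: 10.1 W × 4.9 h × 7 d = 346 Wh = 0.3464 kWh
Total energy = 63.02 + 125.7 + 0.3464 = 189 kWh
Cost = 189 kWh × £0.271 = £51.22 ≈ £51

£51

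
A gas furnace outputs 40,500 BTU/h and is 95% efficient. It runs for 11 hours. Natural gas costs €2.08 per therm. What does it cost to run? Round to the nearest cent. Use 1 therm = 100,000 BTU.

€9.75

Heat delivered = 40,500 BTU/h × 11 h = 445,500 BTU
Gas input = 445,500 / 0.95 = 468,947 BTU
= 468,947 / 100,000 = 4.689 therm
Cost = 4.689 × €2.08/therm = €9.75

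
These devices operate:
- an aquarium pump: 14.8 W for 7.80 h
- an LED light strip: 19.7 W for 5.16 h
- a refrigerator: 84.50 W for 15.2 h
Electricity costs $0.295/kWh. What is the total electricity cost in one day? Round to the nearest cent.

aquarium pump: 14.8 W × 7.80 h = 115 Wh = 0.1154 kWh
LED light strip: 19.7 W × 5.16 h = 102 Wh = 0.1017 kWh
refrigerator: 84.50 W × 15.2 h = 1,284 Wh = 1.284 kWh
Total energy = 0.1154 + 0.1017 + 1.284 = 1.501 kWh
Cost = 1.501 kWh × $0.295 = $0.44

$0.44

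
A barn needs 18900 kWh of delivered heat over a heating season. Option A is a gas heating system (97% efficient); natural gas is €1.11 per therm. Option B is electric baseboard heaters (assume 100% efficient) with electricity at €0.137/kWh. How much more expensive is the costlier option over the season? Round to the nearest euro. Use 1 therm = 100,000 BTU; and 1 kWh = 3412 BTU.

€1851

Heat load = 18900 kWh × 3412 = 64,486,800 BTU
Gas: input = 64,486,800 / 0.97 = 66,481,237 BTU = 664.8 therm → 664.8 × €1.11 = €737.94
Electric: 64,486,800 BTU / 3412 = 18,900 kWh → × €0.137 = €2,589.30
Difference = |€737.94 − €2,589.30| = €1,851.36 ≈ €1851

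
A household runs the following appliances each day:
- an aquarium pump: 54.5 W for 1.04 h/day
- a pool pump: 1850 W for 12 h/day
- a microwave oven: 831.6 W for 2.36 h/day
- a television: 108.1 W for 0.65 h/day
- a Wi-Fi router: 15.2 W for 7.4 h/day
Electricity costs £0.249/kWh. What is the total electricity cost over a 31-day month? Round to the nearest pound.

£188

aquarium pump: 54.5 W × 1.04 h × 31 d = 1,757 Wh = 1.757 kWh
pool pump: 1850 W × 12 h × 31 d = 688,200 Wh = 688.2 kWh
microwave oven: 831.6 W × 2.36 h × 31 d = 60,840 Wh = 60.84 kWh
television: 108.1 W × 0.65 h × 31 d = 2,178 Wh = 2.178 kWh
Wi-Fi router: 15.2 W × 7.4 h × 31 d = 3,487 Wh = 3.487 kWh
Total energy = 1.757 + 688.2 + 60.84 + 2.178 + 3.487 = 756.5 kWh
Cost = 756.5 kWh × £0.249 = £188.36 ≈ £188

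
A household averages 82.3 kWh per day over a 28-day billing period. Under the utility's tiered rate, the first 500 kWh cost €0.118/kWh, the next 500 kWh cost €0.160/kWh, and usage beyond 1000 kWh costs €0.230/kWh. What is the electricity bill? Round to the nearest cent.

Usage = 82.3 kWh/day × 28 days = 2304.4 kWh
First 500 kWh × €0.118 = €59.00
Next 500 kWh × €0.160 = €80.00
Remaining 1304.4 kWh × €0.230 = €300.01
Total = €439.01

€439.01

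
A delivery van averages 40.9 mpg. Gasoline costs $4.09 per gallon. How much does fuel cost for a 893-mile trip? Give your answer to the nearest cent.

$89.30

Fuel = 893 mi / 40.9 mpg = 21.83 gal
Cost = 21.83 gal × $4.09/gal = $89.30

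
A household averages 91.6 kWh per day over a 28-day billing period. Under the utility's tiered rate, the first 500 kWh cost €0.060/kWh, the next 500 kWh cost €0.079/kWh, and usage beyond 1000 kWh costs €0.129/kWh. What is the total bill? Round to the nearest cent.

€271.36

Usage = 91.6 kWh/day × 28 days = 2564.8 kWh
First 500 kWh × €0.060 = €30.00
Next 500 kWh × €0.079 = €39.50
Remaining 1564.8 kWh × €0.129 = €201.86
Total = €271.36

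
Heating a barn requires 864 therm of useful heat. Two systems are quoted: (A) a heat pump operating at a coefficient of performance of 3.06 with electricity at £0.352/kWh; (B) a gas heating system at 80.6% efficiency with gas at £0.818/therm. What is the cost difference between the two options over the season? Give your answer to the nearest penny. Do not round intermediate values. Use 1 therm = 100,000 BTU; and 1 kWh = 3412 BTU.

£2036.04

Heat load = 864 therm × 100,000 = 86,400,000 BTU
Gas: input = 86,400,000 / 0.806 = 107,196,030 BTU = 1,072 therm → 1,072 × £0.818 = £876.86
Heat pump: 86,400,000 BTU / 3412 = 25,320 kWh heat; / 3.06 = 8,275 kWh in → × £0.352 = £2,912.90
Difference = |£876.86 − £2,912.90| = £2,036.04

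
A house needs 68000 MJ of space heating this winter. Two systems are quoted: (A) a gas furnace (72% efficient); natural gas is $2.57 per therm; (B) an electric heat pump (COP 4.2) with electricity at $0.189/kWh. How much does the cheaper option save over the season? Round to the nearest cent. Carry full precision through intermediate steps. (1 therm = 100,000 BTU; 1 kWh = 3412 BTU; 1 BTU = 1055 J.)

$1450.60

Heat load = 68000 MJ = 68,000,000,000 J / 1055 = 64,454,976 BTU
Gas: input = 64,454,976 / 0.720 = 89,520,800 BTU = 895.2 therm → 895.2 × $2.57 = $2,300.68
Heat pump: 64,454,976 BTU / 3412 = 18,890 kWh heat; / 4.2 = 4,498 kWh in → × $0.189 = $850.08
Difference = |$2,300.68 − $850.08| = $1,450.60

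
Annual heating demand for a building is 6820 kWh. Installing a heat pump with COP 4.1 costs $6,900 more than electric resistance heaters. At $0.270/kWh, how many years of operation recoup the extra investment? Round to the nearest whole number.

Resistance: 6820 kWh × $0.270 = $1,841.40/yr
Heat pump: 6820 / 4.1 = 1663 kWh in → × $0.270 = $449.12/yr
Annual savings = $1,392.28
Payback = $6,900 / $1,392.28 = 4.96 years

5 years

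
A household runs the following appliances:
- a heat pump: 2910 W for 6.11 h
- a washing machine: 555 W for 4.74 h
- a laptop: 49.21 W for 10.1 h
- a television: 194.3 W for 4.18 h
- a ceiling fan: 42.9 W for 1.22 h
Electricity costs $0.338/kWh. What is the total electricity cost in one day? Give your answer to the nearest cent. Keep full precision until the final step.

heat pump: 2910 W × 6.11 h = 17,780 Wh = 17.78 kWh
washing machine: 555 W × 4.74 h = 2,631 Wh = 2.631 kWh
laptop: 49.21 W × 10.1 h = 497 Wh = 0.497 kWh
television: 194.3 W × 4.18 h = 812 Wh = 0.8122 kWh
ceiling fan: 42.9 W × 1.22 h = 52 Wh = 0.05234 kWh
Total energy = 17.78 + 2.631 + 0.497 + 0.8122 + 0.05234 = 21.77 kWh
Cost = 21.77 kWh × $0.338 = $7.36

$7.36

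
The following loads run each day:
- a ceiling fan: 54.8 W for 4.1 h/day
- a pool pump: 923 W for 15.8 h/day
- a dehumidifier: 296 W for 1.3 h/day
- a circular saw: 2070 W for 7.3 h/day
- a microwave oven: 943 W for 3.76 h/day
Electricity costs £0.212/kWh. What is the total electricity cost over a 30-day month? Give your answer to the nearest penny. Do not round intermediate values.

£215.28

ceiling fan: 54.8 W × 4.1 h × 30 d = 6,740 Wh = 6.74 kWh
pool pump: 923 W × 15.8 h × 30 d = 437,502 Wh = 437.5 kWh
dehumidifier: 296 W × 1.3 h × 30 d = 11,544 Wh = 11.54 kWh
circular saw: 2070 W × 7.3 h × 30 d = 453,330 Wh = 453.3 kWh
microwave oven: 943 W × 3.76 h × 30 d = 106,370 Wh = 106.4 kWh
Total energy = 6.74 + 437.5 + 11.54 + 453.3 + 106.4 = 1,015 kWh
Cost = 1,015 kWh × £0.212 = £215.28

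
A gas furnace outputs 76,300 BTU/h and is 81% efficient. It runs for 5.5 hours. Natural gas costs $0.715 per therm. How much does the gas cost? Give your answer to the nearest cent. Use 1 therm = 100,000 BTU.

Heat delivered = 76,300 BTU/h × 5.5 h = 419,650 BTU
Gas input = 419,650 / 0.810 = 518,086 BTU
= 518,086 / 100,000 = 5.181 therm
Cost = 5.181 × $0.715/therm = $3.70

$3.70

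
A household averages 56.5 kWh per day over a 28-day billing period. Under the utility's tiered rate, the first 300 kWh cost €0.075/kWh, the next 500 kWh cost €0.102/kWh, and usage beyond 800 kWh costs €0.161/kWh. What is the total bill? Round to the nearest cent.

Usage = 56.5 kWh/day × 28 days = 1582 kWh
First 300 kWh × €0.075 = €22.50
Next 500 kWh × €0.102 = €51.00
Remaining 782 kWh × €0.161 = €125.90
Total = €199.40

€199.40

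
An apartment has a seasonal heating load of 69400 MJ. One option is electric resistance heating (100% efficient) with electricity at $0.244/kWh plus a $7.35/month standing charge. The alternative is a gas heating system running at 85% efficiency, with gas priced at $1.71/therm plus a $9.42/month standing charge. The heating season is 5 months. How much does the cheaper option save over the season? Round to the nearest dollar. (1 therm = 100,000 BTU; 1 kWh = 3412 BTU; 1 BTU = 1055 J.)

Heat load = 69400 MJ = 69,400,000,000 J / 1055 = 65,781,991 BTU
Gas: input = 65,781,991 / 0.85 = 77,390,577 BTU = 773.9 therm → 773.9 × $1.71 = $1,323.38; + 5 × $9.42 standing = $1,370.48
Electric: 65,781,991 BTU / 3412 = 19,280 kWh → × $0.244 = $4,704.22; + 5 × $7.35 standing = $4,740.97
Difference = |$1,370.48 − $4,740.97| = $3,370.49 ≈ $3370

$3370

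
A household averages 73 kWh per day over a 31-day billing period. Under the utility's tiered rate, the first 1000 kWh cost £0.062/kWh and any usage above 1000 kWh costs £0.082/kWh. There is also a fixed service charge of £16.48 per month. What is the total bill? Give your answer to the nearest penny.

£182.05

Usage = 73 kWh/day × 31 days = 2263 kWh
First 1000 kWh × £0.062 = £62.00
Remaining 1263 kWh × £0.082 = £103.57
Energy charge = £165.57; + service £16.48 = £182.05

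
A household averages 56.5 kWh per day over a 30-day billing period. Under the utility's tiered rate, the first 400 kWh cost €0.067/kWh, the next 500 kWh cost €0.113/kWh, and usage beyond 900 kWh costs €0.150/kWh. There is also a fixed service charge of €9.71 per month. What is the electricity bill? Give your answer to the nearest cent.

Usage = 56.5 kWh/day × 30 days = 1695 kWh
First 400 kWh × €0.067 = €26.80
Next 500 kWh × €0.113 = €56.50
Remaining 795 kWh × €0.150 = €119.25
Energy charge = €202.55; + service €9.71 = €212.26

€212.26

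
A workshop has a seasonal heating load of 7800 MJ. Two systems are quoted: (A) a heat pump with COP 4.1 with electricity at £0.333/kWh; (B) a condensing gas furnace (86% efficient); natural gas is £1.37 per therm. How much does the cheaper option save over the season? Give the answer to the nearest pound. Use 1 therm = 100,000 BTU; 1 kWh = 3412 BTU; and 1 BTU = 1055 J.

Heat load = 7800 MJ = 7,800,000,000 J / 1055 = 7,393,365 BTU
Gas: input = 7,393,365 / 0.86 = 8,596,936 BTU = 85.97 therm → 85.97 × £1.37 = £117.78
Heat pump: 7,393,365 BTU / 3412 = 2,167 kWh heat; / 4.1 = 528.5 kWh in → × £0.333 = £175.99
Difference = |£117.78 − £175.99| = £58.21 ≈ £58

£58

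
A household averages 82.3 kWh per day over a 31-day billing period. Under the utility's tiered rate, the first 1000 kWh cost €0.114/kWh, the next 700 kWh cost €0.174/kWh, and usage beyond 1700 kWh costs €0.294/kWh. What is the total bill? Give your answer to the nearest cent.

€486.08

Usage = 82.3 kWh/day × 31 days = 2551.3 kWh
First 1000 kWh × €0.114 = €114.00
Next 700 kWh × €0.174 = €121.80
Remaining 851.3 kWh × €0.294 = €250.28
Total = €486.08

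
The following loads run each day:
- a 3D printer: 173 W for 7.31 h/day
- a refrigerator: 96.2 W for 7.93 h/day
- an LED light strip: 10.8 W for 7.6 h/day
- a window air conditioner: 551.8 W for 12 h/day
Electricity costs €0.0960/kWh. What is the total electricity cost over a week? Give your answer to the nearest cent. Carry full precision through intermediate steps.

3D printer: 173 W × 7.31 h × 7 d = 8,852 Wh = 8.852 kWh
refrigerator: 96.2 W × 7.93 h × 7 d = 5,340 Wh = 5.34 kWh
LED light strip: 10.8 W × 7.6 h × 7 d = 575 Wh = 0.5746 kWh
window air conditioner: 551.8 W × 12 h × 7 d = 46,351 Wh = 46.35 kWh
Total energy = 8.852 + 5.34 + 0.5746 + 46.35 = 61.12 kWh
Cost = 61.12 kWh × €0.0960 = €5.87

€5.87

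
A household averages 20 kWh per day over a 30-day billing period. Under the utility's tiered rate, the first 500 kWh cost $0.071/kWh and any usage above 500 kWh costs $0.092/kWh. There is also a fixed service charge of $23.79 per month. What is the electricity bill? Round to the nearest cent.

$68.49

Usage = 20 kWh/day × 30 days = 600 kWh
First 500 kWh × $0.071 = $35.50
Remaining 100 kWh × $0.092 = $9.20
Energy charge = $44.70; + service $23.79 = $68.49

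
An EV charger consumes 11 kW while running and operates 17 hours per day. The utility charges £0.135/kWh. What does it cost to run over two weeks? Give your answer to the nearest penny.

£353.43

Energy = 11000 W × 17 h/day × 14 days = 2,618,000 Wh = 2,618 kWh
Cost = 2,618 kWh × £0.135/kWh = £353.43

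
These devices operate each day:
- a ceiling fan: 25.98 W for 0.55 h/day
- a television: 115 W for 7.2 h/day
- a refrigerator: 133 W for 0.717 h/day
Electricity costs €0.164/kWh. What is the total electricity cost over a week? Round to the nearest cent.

ceiling fan: 25.98 W × 0.55 h × 7 d = 100 Wh = 0.1 kWh
television: 115 W × 7.2 h × 7 d = 5,796 Wh = 5.796 kWh
refrigerator: 133 W × 0.717 h × 7 d = 668 Wh = 0.6675 kWh
Total energy = 0.1 + 5.796 + 0.6675 = 6.564 kWh
Cost = 6.564 kWh × €0.164 = €1.08

€1.08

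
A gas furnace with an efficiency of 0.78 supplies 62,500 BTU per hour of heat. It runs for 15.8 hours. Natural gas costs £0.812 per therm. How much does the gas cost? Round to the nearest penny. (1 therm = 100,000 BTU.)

£10.28

Heat delivered = 62,500 BTU/h × 15.8 h = 987,500 BTU
Gas input = 987,500 / 0.78 = 1,266,026 BTU
= 1,266,026 / 100,000 = 12.66 therm
Cost = 12.66 × £0.812/therm = £10.28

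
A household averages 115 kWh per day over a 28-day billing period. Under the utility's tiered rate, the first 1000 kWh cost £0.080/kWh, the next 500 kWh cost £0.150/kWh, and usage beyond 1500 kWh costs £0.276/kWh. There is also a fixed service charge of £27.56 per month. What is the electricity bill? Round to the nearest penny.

£657.28

Usage = 115 kWh/day × 28 days = 3220 kWh
First 1000 kWh × £0.080 = £80.00
Next 500 kWh × £0.150 = £75.00
Remaining 1720 kWh × £0.276 = £474.72
Energy charge = £629.72; + service £27.56 = £657.28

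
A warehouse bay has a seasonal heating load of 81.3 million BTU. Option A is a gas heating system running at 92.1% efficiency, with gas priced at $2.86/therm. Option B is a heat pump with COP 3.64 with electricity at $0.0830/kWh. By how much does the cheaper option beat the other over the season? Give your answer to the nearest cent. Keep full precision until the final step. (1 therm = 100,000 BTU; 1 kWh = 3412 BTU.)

Heat load = 81.3 × 10⁶ BTU = 81,300,000 BTU
Gas: input = 81,300,000 / 0.921 = 88,273,616 BTU = 882.7 therm → 882.7 × $2.86 = $2,524.63
Heat pump: 81,300,000 BTU / 3412 = 23,830 kWh heat; / 3.64 = 6,546 kWh in → × $0.0830 = $543.32
Difference = |$2,524.63 − $543.32| = $1,981.30

$1981.30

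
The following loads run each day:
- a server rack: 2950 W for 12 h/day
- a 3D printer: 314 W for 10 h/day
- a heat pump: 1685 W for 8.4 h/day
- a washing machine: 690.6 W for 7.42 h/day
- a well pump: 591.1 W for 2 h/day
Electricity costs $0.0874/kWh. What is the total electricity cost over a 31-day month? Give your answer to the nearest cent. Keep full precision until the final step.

server rack: 2950 W × 12 h × 31 d = 1,097,400 Wh = 1,097 kWh
3D printer: 314 W × 10 h × 31 d = 97,340 Wh = 97.34 kWh
heat pump: 1685 W × 8.4 h × 31 d = 438,774 Wh = 438.8 kWh
washing machine: 690.6 W × 7.42 h × 31 d = 158,852 Wh = 158.9 kWh
well pump: 591.1 W × 2 h × 31 d = 36,648 Wh = 36.65 kWh
Total energy = 1,097 + 97.34 + 438.8 + 158.9 + 36.65 = 1,829 kWh
Cost = 1,829 kWh × $0.0874 = $159.86

$159.86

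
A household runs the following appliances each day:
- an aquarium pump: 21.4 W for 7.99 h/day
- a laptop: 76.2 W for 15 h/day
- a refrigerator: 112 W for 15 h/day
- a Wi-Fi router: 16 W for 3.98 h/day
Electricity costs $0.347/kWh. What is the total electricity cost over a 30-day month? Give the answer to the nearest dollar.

$32

aquarium pump: 21.4 W × 7.99 h × 30 d = 5,130 Wh = 5.13 kWh
laptop: 76.2 W × 15 h × 30 d = 34,290 Wh = 34.29 kWh
refrigerator: 112 W × 15 h × 30 d = 50,400 Wh = 50.4 kWh
Wi-Fi router: 16 W × 3.98 h × 30 d = 1,910 Wh = 1.91 kWh
Total energy = 5.13 + 34.29 + 50.4 + 1.91 = 91.73 kWh
Cost = 91.73 kWh × $0.347 = $31.83 ≈ $32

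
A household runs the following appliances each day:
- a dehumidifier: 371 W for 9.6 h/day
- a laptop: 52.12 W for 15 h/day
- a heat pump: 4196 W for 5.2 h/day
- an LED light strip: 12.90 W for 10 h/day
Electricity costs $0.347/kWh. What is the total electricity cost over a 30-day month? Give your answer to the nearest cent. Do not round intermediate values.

$273.70

dehumidifier: 371 W × 9.6 h × 30 d = 106,848 Wh = 106.8 kWh
laptop: 52.12 W × 15 h × 30 d = 23,454 Wh = 23.45 kWh
heat pump: 4196 W × 5.2 h × 30 d = 654,576 Wh = 654.6 kWh
LED light strip: 12.90 W × 10 h × 30 d = 3,870 Wh = 3.87 kWh
Total energy = 106.8 + 23.45 + 654.6 + 3.87 = 788.7 kWh
Cost = 788.7 kWh × $0.347 = $273.70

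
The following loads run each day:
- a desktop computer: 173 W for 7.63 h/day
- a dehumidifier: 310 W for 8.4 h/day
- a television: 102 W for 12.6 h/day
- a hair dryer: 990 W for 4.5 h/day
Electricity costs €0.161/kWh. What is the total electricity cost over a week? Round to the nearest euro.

€11

desktop computer: 173 W × 7.63 h × 7 d = 9,240 Wh = 9.24 kWh
dehumidifier: 310 W × 8.4 h × 7 d = 18,228 Wh = 18.23 kWh
television: 102 W × 12.6 h × 7 d = 8,996 Wh = 8.996 kWh
hair dryer: 990 W × 4.5 h × 7 d = 31,185 Wh = 31.18 kWh
Total energy = 9.24 + 18.23 + 8.996 + 31.18 = 67.65 kWh
Cost = 67.65 kWh × €0.161 = €10.89 ≈ €11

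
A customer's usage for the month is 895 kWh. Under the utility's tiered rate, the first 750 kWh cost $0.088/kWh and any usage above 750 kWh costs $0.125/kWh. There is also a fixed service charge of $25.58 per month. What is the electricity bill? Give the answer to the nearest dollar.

$110

First 750 kWh × $0.088 = $66.00
Remaining 145 kWh × $0.125 = $18.12
Energy charge = $84.12; + service $25.58 = $109.70 ≈ $110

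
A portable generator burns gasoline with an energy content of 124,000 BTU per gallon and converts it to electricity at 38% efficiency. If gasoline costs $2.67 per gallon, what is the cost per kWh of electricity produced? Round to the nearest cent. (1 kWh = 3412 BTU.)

$0.19

Electrical output per gallon = 124,000 BTU × 0.38 / 3412 BTU/kWh = 13.81 kWh
Cost per kWh = $2.67 / 13.81 kWh = $0.193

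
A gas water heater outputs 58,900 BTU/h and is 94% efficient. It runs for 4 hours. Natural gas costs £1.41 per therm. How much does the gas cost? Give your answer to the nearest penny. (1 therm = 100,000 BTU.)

£3.53

Heat delivered = 58,900 BTU/h × 4 h = 235,600 BTU
Gas input = 235,600 / 0.94 = 250,638 BTU
= 250,638 / 100,000 = 2.506 therm
Cost = 2.506 × £1.41/therm = £3.53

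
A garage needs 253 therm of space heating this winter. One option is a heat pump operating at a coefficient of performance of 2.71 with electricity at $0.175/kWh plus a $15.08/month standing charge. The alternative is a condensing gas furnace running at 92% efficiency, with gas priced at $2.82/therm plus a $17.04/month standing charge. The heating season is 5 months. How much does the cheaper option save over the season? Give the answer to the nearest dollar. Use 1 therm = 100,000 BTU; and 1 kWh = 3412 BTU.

Heat load = 253 therm × 100,000 = 25,300,000 BTU
Gas: input = 25,300,000 / 0.92 = 27,500,000 BTU = 275 therm → 275 × $2.82 = $775.50; + 5 × $17.04 standing = $860.70
Heat pump: 25,300,000 BTU / 3412 = 7,415 kWh heat; / 2.71 = 2,736 kWh in → × $0.175 = $478.83; + 5 × $15.08 standing = $554.23
Difference = |$860.70 − $554.23| = $306.47 ≈ $306

$306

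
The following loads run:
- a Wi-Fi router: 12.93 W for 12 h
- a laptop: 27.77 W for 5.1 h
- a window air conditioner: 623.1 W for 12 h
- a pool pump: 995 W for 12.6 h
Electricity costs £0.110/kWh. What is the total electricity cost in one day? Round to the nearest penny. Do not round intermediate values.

Wi-Fi router: 12.93 W × 12 h = 155 Wh = 0.1552 kWh
laptop: 27.77 W × 5.1 h = 142 Wh = 0.1416 kWh
window air conditioner: 623.1 W × 12 h = 7,477 Wh = 7.477 kWh
pool pump: 995 W × 12.6 h = 12,537 Wh = 12.54 kWh
Total energy = 0.1552 + 0.1416 + 7.477 + 12.54 = 20.31 kWh
Cost = 20.31 kWh × £0.110 = £2.23

£2.23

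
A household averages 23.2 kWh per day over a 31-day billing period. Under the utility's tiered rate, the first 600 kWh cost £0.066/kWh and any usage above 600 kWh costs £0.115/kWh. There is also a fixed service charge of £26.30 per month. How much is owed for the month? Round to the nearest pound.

Usage = 23.2 kWh/day × 31 days = 719.2 kWh
First 600 kWh × £0.066 = £39.60
Remaining 119.2 kWh × £0.115 = £13.71
Energy charge = £53.31; + service £26.30 = £79.61 ≈ £80

£80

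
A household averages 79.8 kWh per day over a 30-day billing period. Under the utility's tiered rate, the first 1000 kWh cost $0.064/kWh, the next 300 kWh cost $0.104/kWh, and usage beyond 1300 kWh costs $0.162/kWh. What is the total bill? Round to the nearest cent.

Usage = 79.8 kWh/day × 30 days = 2394 kWh
First 1000 kWh × $0.064 = $64.00
Next 300 kWh × $0.104 = $31.20
Remaining 1094 kWh × $0.162 = $177.23
Total = $272.43

$272.43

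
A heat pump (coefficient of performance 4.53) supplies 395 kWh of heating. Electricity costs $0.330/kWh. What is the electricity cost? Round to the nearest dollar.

$29

Electrical input = 395 kWh / 4.53 = 87.2 kWh
Cost = 87.2 × $0.330/kWh = $28.77 ≈ $29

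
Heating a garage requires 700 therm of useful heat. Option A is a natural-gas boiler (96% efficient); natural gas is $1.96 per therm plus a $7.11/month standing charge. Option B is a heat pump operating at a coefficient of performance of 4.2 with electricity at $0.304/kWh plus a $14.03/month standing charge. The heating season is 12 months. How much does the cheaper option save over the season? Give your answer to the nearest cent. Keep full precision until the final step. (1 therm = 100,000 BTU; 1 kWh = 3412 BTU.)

$138.83

Heat load = 700 therm × 100,000 = 70,000,000 BTU
Gas: input = 70,000,000 / 0.96 = 72,916,667 BTU = 729.2 therm → 729.2 × $1.96 = $1,429.17; + 12 × $7.11 standing = $1,514.49
Heat pump: 70,000,000 BTU / 3412 = 20,520 kWh heat; / 4.2 = 4,885 kWh in → × $0.304 = $1,484.96; + 12 × $14.03 standing = $1,653.32
Difference = |$1,514.49 − $1,653.32| = $138.83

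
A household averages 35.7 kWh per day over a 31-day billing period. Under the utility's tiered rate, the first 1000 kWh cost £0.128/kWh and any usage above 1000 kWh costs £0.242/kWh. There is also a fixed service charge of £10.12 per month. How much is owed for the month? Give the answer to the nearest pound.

Usage = 35.7 kWh/day × 31 days = 1106.7 kWh
First 1000 kWh × £0.128 = £128.00
Remaining 106.7 kWh × £0.242 = £25.82
Energy charge = £153.82; + service £10.12 = £163.94 ≈ £164

£164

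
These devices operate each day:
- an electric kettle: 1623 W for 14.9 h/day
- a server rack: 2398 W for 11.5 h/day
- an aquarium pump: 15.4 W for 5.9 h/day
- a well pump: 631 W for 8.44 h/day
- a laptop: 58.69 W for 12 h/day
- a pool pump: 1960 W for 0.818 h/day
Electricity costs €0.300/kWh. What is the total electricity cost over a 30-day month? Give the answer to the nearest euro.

€535

electric kettle: 1623 W × 14.9 h × 30 d = 725,481 Wh = 725.5 kWh
server rack: 2398 W × 11.5 h × 30 d = 827,310 Wh = 827.3 kWh
aquarium pump: 15.4 W × 5.9 h × 30 d = 2,726 Wh = 2.726 kWh
well pump: 631 W × 8.44 h × 30 d = 159,769 Wh = 159.8 kWh
laptop: 58.69 W × 12 h × 30 d = 21,128 Wh = 21.13 kWh
pool pump: 1960 W × 0.818 h × 30 d = 48,098 Wh = 48.1 kWh
Total energy = 725.5 + 827.3 + 2.726 + 159.8 + 21.13 + 48.1 = 1,785 kWh
Cost = 1,785 kWh × €0.300 = €535.35 ≈ €535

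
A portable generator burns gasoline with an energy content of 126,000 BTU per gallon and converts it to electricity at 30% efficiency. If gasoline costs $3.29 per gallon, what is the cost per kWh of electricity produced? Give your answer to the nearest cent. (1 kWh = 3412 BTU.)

$0.30

Electrical output per gallon = 126,000 BTU × 0.30 / 3412 BTU/kWh = 11.08 kWh
Cost per kWh = $3.29 / 11.08 kWh = $0.297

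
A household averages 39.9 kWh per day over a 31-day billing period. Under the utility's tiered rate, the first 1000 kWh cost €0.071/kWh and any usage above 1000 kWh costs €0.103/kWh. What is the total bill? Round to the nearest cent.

Usage = 39.9 kWh/day × 31 days = 1236.9 kWh
First 1000 kWh × €0.071 = €71.00
Remaining 236.9 kWh × €0.103 = €24.40
Total = €95.40

€95.40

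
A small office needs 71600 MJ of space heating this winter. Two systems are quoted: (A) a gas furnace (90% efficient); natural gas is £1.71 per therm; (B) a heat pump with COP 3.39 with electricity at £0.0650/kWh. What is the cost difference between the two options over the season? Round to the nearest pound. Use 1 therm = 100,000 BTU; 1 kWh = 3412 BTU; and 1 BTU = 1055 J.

Heat load = 71600 MJ = 71,600,000,000 J / 1055 = 67,867,299 BTU
Gas: input = 67,867,299 / 0.90 = 75,408,110 BTU = 754.1 therm → 754.1 × £1.71 = £1,289.48
Heat pump: 67,867,299 BTU / 3412 = 19,890 kWh heat; / 3.39 = 5,867 kWh in → × £0.0650 = £381.39
Difference = |£1,289.48 − £381.39| = £908.09 ≈ £908

£908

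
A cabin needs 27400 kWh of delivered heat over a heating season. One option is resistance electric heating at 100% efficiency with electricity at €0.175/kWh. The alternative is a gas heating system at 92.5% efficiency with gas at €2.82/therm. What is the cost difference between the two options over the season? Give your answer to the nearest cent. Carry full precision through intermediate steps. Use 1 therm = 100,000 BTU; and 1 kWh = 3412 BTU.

€1944.85

Heat load = 27400 kWh × 3412 = 93,488,800 BTU
Gas: input = 93,488,800 / 0.925 = 101,068,973 BTU = 1,011 therm → 1,011 × €2.82 = €2,850.15
Electric: 93,488,800 BTU / 3412 = 27,400 kWh → × €0.175 = €4,795.00
Difference = |€2,850.15 − €4,795.00| = €1,944.85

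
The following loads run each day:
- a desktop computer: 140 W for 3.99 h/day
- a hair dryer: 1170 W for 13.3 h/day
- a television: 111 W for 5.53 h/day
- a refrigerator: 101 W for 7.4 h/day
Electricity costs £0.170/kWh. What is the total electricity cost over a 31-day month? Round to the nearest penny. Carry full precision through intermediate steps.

£92.12

desktop computer: 140 W × 3.99 h × 31 d = 17,317 Wh = 17.32 kWh
hair dryer: 1170 W × 13.3 h × 31 d = 482,391 Wh = 482.4 kWh
television: 111 W × 5.53 h × 31 d = 19,029 Wh = 19.03 kWh
refrigerator: 101 W × 7.4 h × 31 d = 23,169 Wh = 23.17 kWh
Total energy = 17.32 + 482.4 + 19.03 + 23.17 = 541.9 kWh
Cost = 541.9 kWh × £0.170 = £92.12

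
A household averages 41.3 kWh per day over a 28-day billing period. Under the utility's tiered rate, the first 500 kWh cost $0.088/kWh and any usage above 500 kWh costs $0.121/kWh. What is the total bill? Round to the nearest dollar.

Usage = 41.3 kWh/day × 28 days = 1156.4 kWh
First 500 kWh × $0.088 = $44.00
Remaining 656.4 kWh × $0.121 = $79.42
Total = $123.42 ≈ $123

$123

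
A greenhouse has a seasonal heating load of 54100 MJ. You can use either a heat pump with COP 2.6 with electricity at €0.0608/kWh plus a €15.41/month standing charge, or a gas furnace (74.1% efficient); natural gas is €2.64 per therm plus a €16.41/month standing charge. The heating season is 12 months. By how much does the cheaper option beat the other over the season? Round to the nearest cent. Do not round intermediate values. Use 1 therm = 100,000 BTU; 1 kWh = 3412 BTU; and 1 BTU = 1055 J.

€1487.51

Heat load = 54100 MJ = 54,100,000,000 J / 1055 = 51,279,621 BTU
Gas: input = 51,279,621 / 0.741 = 69,203,267 BTU = 692 therm → 692 × €2.64 = €1,826.97; + 12 × €16.41 standing = €2,023.89
Heat pump: 51,279,621 BTU / 3412 = 15,030 kWh heat; / 2.6 = 5,780 kWh in → × €0.0608 = €351.45; + 12 × €15.41 standing = €536.37
Difference = |€2,023.89 − €536.37| = €1,487.51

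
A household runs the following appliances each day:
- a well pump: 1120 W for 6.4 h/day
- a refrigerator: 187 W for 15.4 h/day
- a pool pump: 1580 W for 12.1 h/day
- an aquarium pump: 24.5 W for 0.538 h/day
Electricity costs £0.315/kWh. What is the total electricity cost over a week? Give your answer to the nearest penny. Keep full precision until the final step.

£64.34

well pump: 1120 W × 6.4 h × 7 d = 50,176 Wh = 50.18 kWh
refrigerator: 187 W × 15.4 h × 7 d = 20,159 Wh = 20.16 kWh
pool pump: 1580 W × 12.1 h × 7 d = 133,826 Wh = 133.8 kWh
aquarium pump: 24.5 W × 0.538 h × 7 d = 92 Wh = 0.09227 kWh
Total energy = 50.18 + 20.16 + 133.8 + 0.09227 = 204.3 kWh
Cost = 204.3 kWh × £0.315 = £64.34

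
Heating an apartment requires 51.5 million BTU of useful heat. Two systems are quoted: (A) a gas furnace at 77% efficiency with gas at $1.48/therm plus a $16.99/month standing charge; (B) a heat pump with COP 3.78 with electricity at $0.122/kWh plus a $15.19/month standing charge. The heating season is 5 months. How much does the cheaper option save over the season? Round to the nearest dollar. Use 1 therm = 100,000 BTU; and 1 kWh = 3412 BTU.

$512

Heat load = 51.5 × 10⁶ BTU = 51,500,000 BTU
Gas: input = 51,500,000 / 0.77 = 66,883,117 BTU = 668.8 therm → 668.8 × $1.48 = $989.87; + 5 × $16.99 standing = $1,074.82
Heat pump: 51,500,000 BTU / 3412 = 15,090 kWh heat; / 3.78 = 3,993 kWh in → × $0.122 = $487.15; + 5 × $15.19 standing = $563.10
Difference = |$1,074.82 − $563.10| = $511.72 ≈ $512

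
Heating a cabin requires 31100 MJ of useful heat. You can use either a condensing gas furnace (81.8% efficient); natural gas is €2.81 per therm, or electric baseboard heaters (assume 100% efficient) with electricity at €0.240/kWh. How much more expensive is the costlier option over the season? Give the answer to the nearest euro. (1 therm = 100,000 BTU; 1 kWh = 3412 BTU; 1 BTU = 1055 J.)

€1061

Heat load = 31100 MJ = 31,100,000,000 J / 1055 = 29,478,673 BTU
Gas: input = 29,478,673 / 0.818 = 36,037,498 BTU = 360.4 therm → 360.4 × €2.81 = €1,012.65
Electric: 29,478,673 BTU / 3412 = 8,640 kWh → × €0.240 = €2,073.53
Difference = |€1,012.65 − €2,073.53| = €1,060.88 ≈ €1061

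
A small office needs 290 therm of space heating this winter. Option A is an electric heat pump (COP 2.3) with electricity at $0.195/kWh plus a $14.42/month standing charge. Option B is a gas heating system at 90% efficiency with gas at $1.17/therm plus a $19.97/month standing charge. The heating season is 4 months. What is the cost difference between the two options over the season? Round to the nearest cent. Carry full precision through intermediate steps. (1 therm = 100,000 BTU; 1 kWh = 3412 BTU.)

Heat load = 290 therm × 100,000 = 29,000,000 BTU
Gas: input = 29,000,000 / 0.90 = 32,222,222 BTU = 322.2 therm → 322.2 × $1.17 = $377.00; + 4 × $19.97 standing = $456.88
Heat pump: 29,000,000 BTU / 3412 = 8,499 kWh heat; / 2.3 = 3,695 kWh in → × $0.195 = $720.60; + 4 × $14.42 standing = $778.28
Difference = |$456.88 − $778.28| = $321.40

$321.40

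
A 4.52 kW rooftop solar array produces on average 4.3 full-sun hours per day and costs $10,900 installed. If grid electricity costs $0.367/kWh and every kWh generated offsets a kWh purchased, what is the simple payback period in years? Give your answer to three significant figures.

4.19 years

Daily generation = 4.52 kW × 4.3 h = 19.44 kWh
Annual generation = 19.44 × 365 = 7094.1 kWh
Annual savings = 7094.1 × $0.367 = $2,603.55
Payback = $10,900 / $2,603.55 = 4.19 years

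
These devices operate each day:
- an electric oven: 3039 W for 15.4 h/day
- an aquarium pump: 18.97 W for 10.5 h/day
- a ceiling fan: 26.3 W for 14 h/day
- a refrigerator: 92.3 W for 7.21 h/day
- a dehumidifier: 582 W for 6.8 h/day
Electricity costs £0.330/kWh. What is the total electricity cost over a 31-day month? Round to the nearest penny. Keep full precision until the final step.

electric oven: 3039 W × 15.4 h × 31 d = 1,450,819 Wh = 1,451 kWh
aquarium pump: 18.97 W × 10.5 h × 31 d = 6,175 Wh = 6.175 kWh
ceiling fan: 26.3 W × 14 h × 31 d = 11,414 Wh = 11.41 kWh
refrigerator: 92.3 W × 7.21 h × 31 d = 20,630 Wh = 20.63 kWh
dehumidifier: 582 W × 6.8 h × 31 d = 122,686 Wh = 122.7 kWh
Total energy = 1,451 + 6.175 + 11.41 + 20.63 + 122.7 = 1,612 kWh
Cost = 1,612 kWh × £0.330 = £531.87

£531.87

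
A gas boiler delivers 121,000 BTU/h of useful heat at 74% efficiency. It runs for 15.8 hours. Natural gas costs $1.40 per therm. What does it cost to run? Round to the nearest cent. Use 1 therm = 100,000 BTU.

$36.17

Heat delivered = 121,000 BTU/h × 15.8 h = 1,911,800 BTU
Gas input = 1,911,800 / 0.74 = 2,583,514 BTU
= 2,583,514 / 100,000 = 25.84 therm
Cost = 25.84 × $1.40/therm = $36.17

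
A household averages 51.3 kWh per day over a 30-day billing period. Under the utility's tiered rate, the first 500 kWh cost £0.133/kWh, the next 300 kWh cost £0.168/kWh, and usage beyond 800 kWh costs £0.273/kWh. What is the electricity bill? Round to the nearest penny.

£318.65

Usage = 51.3 kWh/day × 30 days = 1539 kWh
First 500 kWh × £0.133 = £66.50
Next 300 kWh × £0.168 = £50.40
Remaining 739 kWh × £0.273 = £201.75
Total = £318.65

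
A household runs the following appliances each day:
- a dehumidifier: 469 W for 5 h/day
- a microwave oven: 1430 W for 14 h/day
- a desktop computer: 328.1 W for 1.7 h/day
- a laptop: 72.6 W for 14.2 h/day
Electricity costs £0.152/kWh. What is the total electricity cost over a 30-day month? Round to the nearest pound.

dehumidifier: 469 W × 5 h × 30 d = 70,350 Wh = 70.35 kWh
microwave oven: 1430 W × 14 h × 30 d = 600,600 Wh = 600.6 kWh
desktop computer: 328.1 W × 1.7 h × 30 d = 16,733 Wh = 16.73 kWh
laptop: 72.6 W × 14.2 h × 30 d = 30,928 Wh = 30.93 kWh
Total energy = 70.35 + 600.6 + 16.73 + 30.93 = 718.6 kWh
Cost = 718.6 kWh × £0.152 = £109.23 ≈ £109

£109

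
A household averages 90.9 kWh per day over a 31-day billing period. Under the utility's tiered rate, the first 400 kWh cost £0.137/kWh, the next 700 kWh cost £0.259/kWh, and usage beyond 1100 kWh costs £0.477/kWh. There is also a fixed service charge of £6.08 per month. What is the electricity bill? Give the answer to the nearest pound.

£1062

Usage = 90.9 kWh/day × 31 days = 2817.9 kWh
First 400 kWh × £0.137 = £54.80
Next 700 kWh × £0.259 = £181.30
Remaining 1717.9 kWh × £0.477 = £819.44
Energy charge = £1,055.54; + service £6.08 = £1,061.62 ≈ £1062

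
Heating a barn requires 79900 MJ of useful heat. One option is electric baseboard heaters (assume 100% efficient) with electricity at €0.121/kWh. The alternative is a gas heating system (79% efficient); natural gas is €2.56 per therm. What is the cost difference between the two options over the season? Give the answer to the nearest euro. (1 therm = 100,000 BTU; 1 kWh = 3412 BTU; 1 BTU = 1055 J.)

Heat load = 79900 MJ = 79,900,000,000 J / 1055 = 75,734,597 BTU
Gas: input = 75,734,597 / 0.79 = 95,866,579 BTU = 958.7 therm → 958.7 × €2.56 = €2,454.18
Electric: 75,734,597 BTU / 3412 = 22,200 kWh → × €0.121 = €2,685.78
Difference = |€2,454.18 − €2,685.78| = €231.60 ≈ €232

€232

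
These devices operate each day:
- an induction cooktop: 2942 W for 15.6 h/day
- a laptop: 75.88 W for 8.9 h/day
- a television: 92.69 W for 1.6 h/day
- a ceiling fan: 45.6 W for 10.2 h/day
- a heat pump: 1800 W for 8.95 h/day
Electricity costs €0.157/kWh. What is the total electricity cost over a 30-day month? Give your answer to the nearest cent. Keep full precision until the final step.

€298.11

induction cooktop: 2942 W × 15.6 h × 30 d = 1,376,856 Wh = 1,377 kWh
laptop: 75.88 W × 8.9 h × 30 d = 20,260 Wh = 20.26 kWh
television: 92.69 W × 1.6 h × 30 d = 4,449 Wh = 4.449 kWh
ceiling fan: 45.6 W × 10.2 h × 30 d = 13,954 Wh = 13.95 kWh
heat pump: 1800 W × 8.95 h × 30 d = 483,300 Wh = 483.3 kWh
Total energy = 1,377 + 20.26 + 4.449 + 13.95 + 483.3 = 1,899 kWh
Cost = 1,899 kWh × €0.157 = €298.11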